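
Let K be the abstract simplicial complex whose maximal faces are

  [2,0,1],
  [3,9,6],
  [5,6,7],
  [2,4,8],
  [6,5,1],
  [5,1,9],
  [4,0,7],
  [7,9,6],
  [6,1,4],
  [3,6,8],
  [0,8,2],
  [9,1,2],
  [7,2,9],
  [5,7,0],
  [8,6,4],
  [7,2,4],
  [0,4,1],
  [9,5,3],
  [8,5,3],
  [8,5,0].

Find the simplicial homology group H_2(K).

H_2 = 0.

Take the total order 0 < 1 < 2 < 3 < 4 < 5 < 6 < 7 < 8 < 9 on the vertex set. Then K (dimension 2) consists of the simplices:

  0-simplices (10): [0], [1], [2], [3], [4], [5], [6], [7], [8], [9]
  1-simplices (30): (30 of them)
  2-simplices (20): (20 of them)

so the chain groups are C_0 ≅ Z^10, C_1 ≅ Z^30, C_2 ≅ Z^20.

∂_1: C_1 → C_0 sends each edge [p,q] (with p < q) to q − p. For instance
  ∂[5,8] = [8] − [5].
This gives a 10×30 integer matrix of rank 9; reducing to Smith normal form yields diagonal entries (1,1,1,1,1,1,1,1,1).

The boundary map ∂_2: C_2 → C_1 acts by ∂[p,q,r] = [q,r] − [p,r] + [p,q]. For instance
  ∂[0,1,4] = [1,4] − [0,4] + [0,1],
  ∂[3,5,8] = [5,8] − [3,8] + [3,5].
This gives a 30×20 integer matrix of rank 20; reducing to Smith normal form yields diagonal entries (1,1,1,1,1,1,1,1,1,1,1,1,1,1,1,1,1,1,1,2).

Reading off H_k = ker ∂_k / im ∂_{k+1}:

  H_2: rank ker ∂_2 − rank ∂_3 = (20 − 20) − 0 = 0, and there is no ∂_3, so H_2 ≅ 0.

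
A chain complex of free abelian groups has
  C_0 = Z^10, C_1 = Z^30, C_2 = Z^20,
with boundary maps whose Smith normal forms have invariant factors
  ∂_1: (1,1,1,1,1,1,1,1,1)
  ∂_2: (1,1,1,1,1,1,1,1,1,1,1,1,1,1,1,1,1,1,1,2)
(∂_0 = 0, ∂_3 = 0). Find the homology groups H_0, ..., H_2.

H_0: b_0 = 10 − 0 − 9 = 1; torsion from ∂_1 factors > 1: none. So H_0 = Z.
H_1: b_1 = 30 − 9 − 20 = 1; torsion from ∂_2 factors > 1: [2]. So H_1 = Z ⊕ Z/2.
H_2: b_2 = 20 − 20 − 0 = 0; torsion from ∂_3 factors > 1: none. So H_2 = 0.

H_0 = Z,  H_1 = Z ⊕ Z/2,  H_2 = 0.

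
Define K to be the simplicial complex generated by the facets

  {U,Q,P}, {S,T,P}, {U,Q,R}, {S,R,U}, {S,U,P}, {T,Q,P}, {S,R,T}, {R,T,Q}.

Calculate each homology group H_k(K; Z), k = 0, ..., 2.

We work with the vertex ordering P < Q < R < S < T < U. The simplices of K, each written with vertices in increasing order, are:

  0-simplices (6): P, Q, R, S, T, U
  1-simplices (12): PQ, PS, PT, PU, QR, QT, QU, RS, RT, RU, ST, SU
  2-simplices (8): PQT, PQU, PST, PSU, QRT, QRU, RST, RSU

giving chain groups C_0 ≅ Z^6, C_1 ≅ Z^12, C_2 ≅ Z^8.

Boundary ∂_1: C_1 → C_0 sends each edge [p,q] (with p < q) to q − p.
As a 6×12 matrix over Z this has rank 5, with invariant factors (1,1,1,1,1).

∂_2: C_2 → C_1 sends each 2-simplex [p,q,r] to [q,r] − [p,r] + [p,q]. For instance
  ∂QRT = RT − QT + QR,
  ∂RSU = SU − RU + RS.
This gives a 12×8 integer matrix of rank 7; reducing to Smith normal form yields diagonal entries (1,1,1,1,1,1,1).

From H_k ≅ ker(∂_k) / im(∂_{k+1}) we obtain:

  H_0: rank C_0 − rank ∂_1 = 6 − 5 = 1, and the invariant factors of ∂_1 are all 1, so H_0 = Z.
  H_1: rank ker ∂_1 − rank ∂_2 = (12 − 5) − 7 = 0, and the invariant factors of ∂_2 are all 1, so H_1 = 0.
  H_2: rank ker ∂_2 − rank ∂_3 = (8 − 7) − 0 = 1, and there is no ∂_3, so H_2 = Z.

As a check, the Euler characteristic is 6 − 12 + 8 = 2, which agrees with 1 − 0 + 1 = 2.

H_0 = Z,  H_1 = 0,  H_2 = Z.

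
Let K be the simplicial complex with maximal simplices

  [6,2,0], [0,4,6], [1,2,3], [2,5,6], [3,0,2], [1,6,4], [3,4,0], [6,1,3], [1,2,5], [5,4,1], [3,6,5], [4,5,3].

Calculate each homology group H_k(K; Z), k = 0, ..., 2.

Order the vertices as 0 < 1 < 2 < 3 < 4 < 5 < 6. Listing each simplex with vertices in this order, K has dimension 2 with simplices:

  0-simplices (7): [0], [1], [2], [3], [4], [5], [6]
  1-simplices (18): [0,2], [0,3], [0,4], [0,6], [1,2], [1,3], [1,4], [1,5], [1,6], [2,3], [2,5], [2,6], [3,4], [3,5], [3,6], [4,5], [4,6], [5,6]
  2-simplices (12): [0,2,3], [0,2,6], [0,3,4], [0,4,6], [1,2,3], [1,2,5], [1,3,6], [1,4,5], [1,4,6], [2,5,6], [3,4,5], [3,5,6]

so the chain groups are C_0 ≅ Z^7, C_1 ≅ Z^18, C_2 ≅ Z^12.

Boundary ∂_1: C_1 → C_0 is given by ∂[p,q] = [q] − [p].
As a 7×18 matrix over Z this has rank 6, with invariant factors (1,1,1,1,1,1).

The boundary map ∂_2: C_2 → C_1 maps a triangle to the signed sum of its edges. For instance
  ∂[1,4,5] = [4,5] − [1,5] + [1,4],
  ∂[1,2,5] = [2,5] − [1,5] + [1,2].
As a 18×12 matrix over Z this has rank 12, with invariant factors (1,1,1,1,1,1,1,1,1,1,1,2).

From H_k ≅ ker(∂_k) / im(∂_{k+1}) we obtain:

  H_0: rank C_0 − rank ∂_1 = 7 − 6 = 1, and the invariant factors of ∂_1 are all 1, so H_0 ≅ Z.
  H_1: rank ker ∂_1 − rank ∂_2 = (18 − 6) − 12 = 0, and ∂_2 has invariant factor 2 > 1, so H_1 ≅ Z/2.
  H_2: rank ker ∂_2 − rank ∂_3 = (12 − 12) − 0 = 0, and there is no ∂_3, so H_2 ≅ 0.

(K is a triangulation of the real projective plane RP^2.)

H_0 = Z,  H_1 = Z/2,  H_2 = 0.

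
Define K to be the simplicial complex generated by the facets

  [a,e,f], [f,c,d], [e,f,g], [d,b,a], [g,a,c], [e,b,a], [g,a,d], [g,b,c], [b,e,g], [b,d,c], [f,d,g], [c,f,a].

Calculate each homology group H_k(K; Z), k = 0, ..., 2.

H_0 = Z,  H_1 = Z/2Z,  H_2 = 0.

Order the vertices as a < b < c < d < e < f < g. Listing each simplex with vertices in this order, K has dimension 2 with simplices:

  0-simplices (7): a, b, c, d, e, f, g
  1-simplices (18): ab, ac, ad, ae, af, ag, bc, bd, be, bg, cd, cf, cg, df, dg, ef, eg, fg
  2-simplices (12): abd, abe, acf, acg, adg, aef, bcd, bcg, beg, cdf, dfg, efg

giving chain groups C_0 ≅ Z^7, C_1 ≅ Z^18, C_2 ≅ Z^12.

Boundary ∂_1: C_1 → C_0 sends each edge [p,q] (with p < q) to q − p. For instance
  ∂ab = b − a.
The 7×18 boundary matrix has rank 6 and Smith normal form diag(1,1,1,1,1,1).

Boundary ∂_2: C_2 → C_1 acts by ∂[p,q,r] = [q,r] − [p,r] + [p,q]. For instance
  ∂efg = fg − eg + ef,
  ∂acg = cg − ag + ac.
The resulting 18×12 matrix has rank 12, and its Smith normal form has invariant factors (1,1,1,1,1,1,1,1,1,1,1,2).

Now H_k = ker ∂_k / im ∂_{k+1}, so:

  H_0: rank C_0 − rank ∂_1 = 7 − 6 = 1, and the invariant factors of ∂_1 are all 1, so H_0 = Z.
  H_1: rank ker ∂_1 − rank ∂_2 = (18 − 6) − 12 = 0, and ∂_2 has invariant factor 2 > 1, so H_1 = Z/2Z.
  H_2: rank ker ∂_2 − rank ∂_3 = (12 − 12) − 0 = 0, and there is no ∂_3, so H_2 = 0.

As a check, the Euler characteristic is 7 − 18 + 12 = 1, which agrees with 1 − 0 + 0 = 1.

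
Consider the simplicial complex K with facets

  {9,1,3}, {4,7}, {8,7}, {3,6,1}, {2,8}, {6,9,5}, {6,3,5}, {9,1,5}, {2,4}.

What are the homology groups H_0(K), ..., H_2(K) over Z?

K has 9 vertices, 14 edges, 5 triangles.
rank ∂_0 = 0, rank ∂_1 = 7 ⇒ b_0 = 9 − 0 − 7 = 2; all invariant factors of ∂_1 are 1 so no torsion. So H_0 ≅ Z^2.
rank ∂_1 = 7, rank ∂_2 = 5 ⇒ b_1 = 14 − 7 − 5 = 2; all invariant factors of ∂_2 are 1 so no torsion. So H_1 ≅ Z^2.
rank ∂_2 = 5, rank ∂_3 = 0 ⇒ b_2 = 5 − 5 − 0 = 0. So H_2 ≅ 0.

H_0 ≅ Z^2,  H_1 ≅ Z^2,  H_2 = 0.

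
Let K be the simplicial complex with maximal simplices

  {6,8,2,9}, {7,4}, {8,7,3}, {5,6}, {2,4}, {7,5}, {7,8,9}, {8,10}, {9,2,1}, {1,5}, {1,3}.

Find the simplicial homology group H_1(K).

K has 10 vertices, 19 edges, 7 triangles, 1 3-simplex.
rank ∂_1 = 9, rank ∂_2 = 6 ⇒ b_1 = 19 − 9 − 6 = 4; all invariant factors of ∂_2 are 1 so no torsion. So H_1 ≅ Z^4.

H_1 = Z^4.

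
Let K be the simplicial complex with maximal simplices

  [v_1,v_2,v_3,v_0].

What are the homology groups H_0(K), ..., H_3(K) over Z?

H_0 ≅ Z,  H_1 = 0,  H_2 = 0,  H_3 = 0.

K has 4 vertices, 6 edges, 4 triangles, 1 3-simplex.
rank ∂_0 = 0, rank ∂_1 = 3 ⇒ b_0 = 4 − 0 − 3 = 1; all invariant factors of ∂_1 are 1 so no torsion. So H_0 ≅ Z.
rank ∂_1 = 3, rank ∂_2 = 3 ⇒ b_1 = 6 − 3 − 3 = 0; all invariant factors of ∂_2 are 1 so no torsion. So H_1 ≅ 0.
rank ∂_2 = 3, rank ∂_3 = 1 ⇒ b_2 = 4 − 3 − 1 = 0; all invariant factors of ∂_3 are 1 so no torsion. So H_2 ≅ 0.
rank ∂_3 = 1, rank ∂_4 = 0 ⇒ b_3 = 1 − 1 − 0 = 0. So H_3 ≅ 0.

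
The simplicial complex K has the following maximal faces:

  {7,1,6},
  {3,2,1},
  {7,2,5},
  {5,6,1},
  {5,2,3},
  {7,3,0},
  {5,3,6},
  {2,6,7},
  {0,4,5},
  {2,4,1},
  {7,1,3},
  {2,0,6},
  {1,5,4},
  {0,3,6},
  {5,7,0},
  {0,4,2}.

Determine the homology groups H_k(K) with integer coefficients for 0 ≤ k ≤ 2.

H_0 ≅ Z,  H_1 ≅ Z^2,  H_2 ≅ Z.

Order the vertices as 0 < 1 < 2 < 3 < 4 < 5 < 6 < 7. Listing each simplex with vertices in this order, K has dimension 2 with simplices:

  0-simplices (8): [0], [1], [2], [3], [4], [5], [6], [7]
  1-simplices (24): (24 of them)
  2-simplices (16): [0,2,4], [0,2,6], [0,3,6], [0,3,7], [0,4,5], [0,5,7], [1,2,3], [1,2,4], [1,3,7], [1,4,5], [1,5,6], [1,6,7], [2,3,5], [2,5,7], [2,6,7], [3,5,6]

Hence C_0 ≅ Z^8, C_1 ≅ Z^24, C_2 ≅ Z^16.

Boundary ∂_1: C_1 → C_0 is given by ∂[p,q] = [q] − [p]. For instance
  ∂[6,7] = [7] − [6].
The resulting 8×24 matrix has rank 7, and its Smith normal form has invariant factors (1,1,1,1,1,1,1).

∂_2: C_2 → C_1 acts by ∂[p,q,r] = [q,r] − [p,r] + [p,q]. For instance
  ∂[1,3,7] = [3,7] − [1,7] + [1,3],
  ∂[1,5,6] = [5,6] − [1,6] + [1,5].
As a 24×16 matrix over Z this has rank 15, with invariant factors (1,1,1,1,1,1,1,1,1,1,1,1,1,1,1).

Computing H_k = (kernel of ∂_k) / (image of ∂_{k+1}):

  H_0: rank C_0 − rank ∂_1 = 8 − 7 = 1, and the invariant factors of ∂_1 are all 1, so H_0 ≅ Z.
  H_1: rank ker ∂_1 − rank ∂_2 = (24 − 7) − 15 = 2, and the invariant factors of ∂_2 are all 1, so H_1 ≅ Z^2.
  H_2: rank ker ∂_2 − rank ∂_3 = (16 − 15) − 0 = 1, and there is no ∂_3, so H_2 ≅ Z.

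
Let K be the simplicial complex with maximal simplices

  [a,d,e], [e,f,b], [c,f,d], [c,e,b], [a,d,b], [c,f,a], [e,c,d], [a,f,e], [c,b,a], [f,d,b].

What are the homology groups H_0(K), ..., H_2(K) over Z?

K has 6 vertices, 15 edges, 10 triangles.
rank ∂_0 = 0, rank ∂_1 = 5 ⇒ b_0 = 6 − 0 − 5 = 1; all invariant factors of ∂_1 are 1 so no torsion. So H_0 ≅ Z.
rank ∂_1 = 5, rank ∂_2 = 10 ⇒ b_1 = 15 − 5 − 10 = 0; ∂_2 has invariant factor(s) [2] giving torsion. So H_1 ≅ Z_2.
rank ∂_2 = 10, rank ∂_3 = 0 ⇒ b_2 = 10 − 10 − 0 = 0. So H_2 ≅ 0.

H_0 ≅ Z,  H_1 ≅ Z_2,  H_2 = 0.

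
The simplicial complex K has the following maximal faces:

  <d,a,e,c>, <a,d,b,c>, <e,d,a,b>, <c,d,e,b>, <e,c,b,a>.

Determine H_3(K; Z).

H_3 ≅ Z.

Fix the vertex order a < b < c < d < e and write every simplex with vertices in increasing order. Then dim K = 3 and the simplices of K are:

  0-simplices (5): a, b, c, d, e
  1-simplices (10): ab, ac, ad, ae, bc, bd, be, cd, ce, de
  2-simplices (10): abc, abd, abe, acd, ace, ade, bcd, bce, bde, cde
  3-simplices (5): abcd, abce, abde, acde, bcde

so the chain groups are C_0 ≅ Z^5, C_1 ≅ Z^10, C_2 ≅ Z^10, C_3 ≅ Z^5.

∂_1: C_1 → C_0 is given by ∂[p,q] = [q] − [p]. For instance
  ∂ce = e − c.
As a 5×10 matrix over Z this has rank 4, with invariant factors (1,1,1,1).

∂_2: C_2 → C_1 sends each 2-simplex [p,q,r] to [q,r] − [p,r] + [p,q]. For instance
  ∂abe = be − ae + ab,
  ∂abd = bd − ad + ab.
The 10×10 boundary matrix has rank 6 and Smith normal form diag(1,1,1,1,1,1).

∂_3: C_3 → C_2 sends each 3-simplex σ to the alternating sum Σ_i (−1)^i (σ with its i-th vertex removed). For instance
  ∂abcd = bcd − acd + abd − abc,
  ∂abde = bde − ade + abe − abd.
The resulting 10×5 matrix has rank 4, and its Smith normal form has invariant factors (1,1,1,1).

Now H_k = ker ∂_k / im ∂_{k+1}, so:

  H_3: rank ker ∂_3 − rank ∂_4 = (5 − 4) − 0 = 1, and there is no ∂_4, so H_3 = Z.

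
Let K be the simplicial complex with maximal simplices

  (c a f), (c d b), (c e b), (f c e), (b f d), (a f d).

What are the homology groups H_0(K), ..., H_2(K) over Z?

K has 6 vertices, 12 edges, 6 triangles.
rank ∂_0 = 0, rank ∂_1 = 5 ⇒ b_0 = 6 − 0 − 5 = 1; all invariant factors of ∂_1 are 1 so no torsion. So H_0 = Z.
rank ∂_1 = 5, rank ∂_2 = 6 ⇒ b_1 = 12 − 5 − 6 = 1; all invariant factors of ∂_2 are 1 so no torsion. So H_1 = Z.
rank ∂_2 = 6, rank ∂_3 = 0 ⇒ b_2 = 6 − 6 − 0 = 0. So H_2 = 0.

H_0 = Z,  H_1 = Z,  H_2 = 0.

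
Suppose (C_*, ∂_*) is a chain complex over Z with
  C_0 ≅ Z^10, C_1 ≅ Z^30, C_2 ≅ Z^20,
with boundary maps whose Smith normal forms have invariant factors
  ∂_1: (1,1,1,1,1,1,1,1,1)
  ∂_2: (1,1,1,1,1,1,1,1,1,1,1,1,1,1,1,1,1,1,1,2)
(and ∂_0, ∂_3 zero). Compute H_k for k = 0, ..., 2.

H_0 ≅ Z,  H_1 ≅ Z × Z/2,  H_2 = 0.

H_0: b_0 = 10 − 0 − 9 = 1; torsion from ∂_1 factors > 1: none. So H_0 ≅ Z.
H_1: b_1 = 30 − 9 − 20 = 1; torsion from ∂_2 factors > 1: [2]. So H_1 ≅ Z × Z/2.
H_2: b_2 = 20 − 20 − 0 = 0; torsion from ∂_3 factors > 1: none. So H_2 ≅ 0.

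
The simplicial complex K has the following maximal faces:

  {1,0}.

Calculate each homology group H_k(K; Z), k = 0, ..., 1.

Take the total order 0 < 1 on the vertex set. Then K (dimension 1) consists of the simplices:

  0-simplices (2): [0], [1]
  1-simplices (1): [0,1]

Hence C_0 ≅ Z^2, C_1 ≅ Z^1.

Boundary ∂_1: C_1 → C_0 sends each edge [p,q] (with p < q) to q − p. For instance
  ∂[0,1] = [1] − [0].
This gives a 2×1 integer matrix of rank 1; reducing to Smith normal form yields diagonal entries (1).

Computing H_k = (kernel of ∂_k) / (image of ∂_{k+1}):

  H_0: rank C_0 − rank ∂_1 = 2 − 1 = 1, and the invariant factors of ∂_1 are all 1, so H_0 = Z.
  H_1: rank ker ∂_1 − rank ∂_2 = (1 − 1) − 0 = 0, and there is no ∂_2, so H_1 = 0.

H_0 ≅ Z,  H_1 = 0.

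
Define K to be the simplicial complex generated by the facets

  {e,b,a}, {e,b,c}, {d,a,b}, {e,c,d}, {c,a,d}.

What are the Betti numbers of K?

Order the vertices as a < b < c < d < e. Listing each simplex with vertices in this order, K has dimension 2 with simplices:

  0-simplices (5): a, b, c, d, e
  1-simplices (10): ab, ac, ad, ae, bc, bd, be, cd, ce, de
  2-simplices (5): abd, abe, acd, bce, cde

Hence C_0 ≅ Z^5, C_1 ≅ Z^10, C_2 ≅ Z^5.

The boundary map ∂_1: C_1 → C_0 sends each edge [p,q] (with p < q) to q − p. For instance
  ∂bc = c − b.
The 5×10 boundary matrix has rank 4 and Smith normal form diag(1,1,1,1).

∂_2: C_2 → C_1 acts by ∂[p,q,r] = [q,r] − [p,r] + [p,q]. For instance
  ∂abe = be − ae + ab,
  ∂abd = bd − ad + ab.
The 10×5 boundary matrix has rank 5 and Smith normal form diag(1,1,1,1,1).

Reading off H_k = ker ∂_k / im ∂_{k+1}:

  H_0: rank C_0 − rank ∂_1 = 5 − 4 = 1, and the invariant factors of ∂_1 are all 1, so H_0 ≅ Z.
  H_1: rank ker ∂_1 − rank ∂_2 = (10 − 4) − 5 = 1, and the invariant factors of ∂_2 are all 1, so H_1 ≅ Z.
  H_2: rank ker ∂_2 − rank ∂_3 = (5 − 5) − 0 = 0, and there is no ∂_3, so H_2 ≅ 0.

(K is a triangulation of the Möbius band.)

Hence the Betti numbers are b_0 = 1, b_1 = 1, b_2 = 0.

b_0 = 1, b_1 = 1, b_2 = 0.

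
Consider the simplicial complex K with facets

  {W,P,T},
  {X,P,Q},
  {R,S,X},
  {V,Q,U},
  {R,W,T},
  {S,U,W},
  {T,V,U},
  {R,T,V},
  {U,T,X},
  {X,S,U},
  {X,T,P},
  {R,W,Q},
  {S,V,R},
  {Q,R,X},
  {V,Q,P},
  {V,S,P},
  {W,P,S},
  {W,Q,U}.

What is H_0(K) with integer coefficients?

Take the total order P < Q < R < S < T < U < V < W < X on the vertex set. Then K (dimension 2) consists of the simplices:

  0-simplices (9): P, Q, R, S, T, U, V, W, X
  1-simplices (27): PQ, PS, PT, PV, PW, PX, QR, QU, QV, QW, QX, RS, RT, RV, RW, RX, SU, SV, SW, SX, TU, TV, TW, TX, UV, UW, UX
  2-simplices (18): PQV, PQX, PSV, PSW, PTW, PTX, QRW, QRX, QUV, QUW, RSV, RSX, RTV, RTW, SUW, SUX, TUV, TUX

so the chain groups are C_0 ≅ Z^9, C_1 ≅ Z^27, C_2 ≅ Z^18.

The boundary map ∂_1: C_1 → C_0 maps an edge to its endpoints' difference, ∂[p,q] = q − p.
The 9×27 boundary matrix has rank 8 and Smith normal form diag(1,1,1,1,1,1,1,1).

∂_2: C_2 → C_1 sends each 2-simplex [p,q,r] to [q,r] − [p,r] + [p,q]. For instance
  ∂TUV = UV − TV + TU,
  ∂RSV = SV − RV + RS.
The resulting 27×18 matrix has rank 17, and its Smith normal form has invariant factors (1,1,1,1,1,1,1,1,1,1,1,1,1,1,1,1,1).

Now H_k = ker ∂_k / im ∂_{k+1}, so:

  H_0: rank C_0 − rank ∂_1 = 9 − 8 = 1, and the invariant factors of ∂_1 are all 1, so H_0 = Z.

H_0 = Z.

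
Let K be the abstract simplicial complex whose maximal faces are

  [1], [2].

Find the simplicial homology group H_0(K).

K has 2 vertices.
rank ∂_0 = 0, rank ∂_1 = 0 ⇒ b_0 = 2 − 0 − 0 = 2. So H_0 = Z^2.

H_0 = Z^2.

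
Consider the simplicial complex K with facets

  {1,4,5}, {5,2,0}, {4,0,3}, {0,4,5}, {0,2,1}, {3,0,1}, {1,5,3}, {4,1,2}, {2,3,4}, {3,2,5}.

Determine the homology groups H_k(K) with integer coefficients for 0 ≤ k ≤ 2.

Fix the vertex order 0 < 1 < 2 < 3 < 4 < 5 and write every simplex with vertices in increasing order. Then dim K = 2 and the simplices of K are:

  0-simplices (6): [0], [1], [2], [3], [4], [5]
  1-simplices (15): [0,1], [0,2], [0,3], [0,4], [0,5], [1,2], [1,3], [1,4], [1,5], [2,3], [2,4], [2,5], [3,4], [3,5], [4,5]
  2-simplices (10): [0,1,2], [0,1,3], [0,2,5], [0,3,4], [0,4,5], [1,2,4], [1,3,5], [1,4,5], [2,3,4], [2,3,5]

so the chain groups are C_0 ≅ Z^6, C_1 ≅ Z^15, C_2 ≅ Z^10.

∂_1: C_1 → C_0 maps an edge to its endpoints' difference, ∂[p,q] = q − p. For instance
  ∂[3,4] = [4] − [3].
The 6×15 boundary matrix has rank 5 and Smith normal form diag(1,1,1,1,1).

∂_2: C_2 → C_1 sends each 2-simplex [p,q,r] to [q,r] − [p,r] + [p,q]. For instance
  ∂[0,3,4] = [3,4] − [0,4] + [0,3],
  ∂[0,4,5] = [4,5] − [0,5] + [0,4].
The 15×10 boundary matrix has rank 10 and Smith normal form diag(1,1,1,1,1,1,1,1,1,2).

From H_k ≅ ker(∂_k) / im(∂_{k+1}) we obtain:

  H_0: rank C_0 − rank ∂_1 = 6 − 5 = 1, and the invariant factors of ∂_1 are all 1, so H_0 = Z.
  H_1: rank ker ∂_1 − rank ∂_2 = (15 − 5) − 10 = 0, and ∂_2 has invariant factor 2 > 1, so H_1 = Z/2.
  H_2: rank ker ∂_2 − rank ∂_3 = (10 − 10) − 0 = 0, and there is no ∂_3, so H_2 = 0.

As a check, the Euler characteristic is 6 − 15 + 10 = 1, which agrees with 1 − 0 + 0 = 1.
(K is a triangulation of the real projective plane RP^2.)

H_0 ≅ Z,  H_1 ≅ Z/2,  H_2 = 0.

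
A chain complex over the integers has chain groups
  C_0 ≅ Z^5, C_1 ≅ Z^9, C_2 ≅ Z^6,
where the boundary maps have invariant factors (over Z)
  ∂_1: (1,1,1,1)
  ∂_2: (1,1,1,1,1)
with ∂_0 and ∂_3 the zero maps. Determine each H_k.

H_0 ≅ Z,  H_1 = 0,  H_2 ≅ Z.

H_0: b_0 = 5 − 0 − 4 = 1; torsion from ∂_1 factors > 1: none. So H_0 ≅ Z.
H_1: b_1 = 9 − 4 − 5 = 0; torsion from ∂_2 factors > 1: none. So H_1 ≅ 0.
H_2: b_2 = 6 − 5 − 0 = 1; torsion from ∂_3 factors > 1: none. So H_2 ≅ Z.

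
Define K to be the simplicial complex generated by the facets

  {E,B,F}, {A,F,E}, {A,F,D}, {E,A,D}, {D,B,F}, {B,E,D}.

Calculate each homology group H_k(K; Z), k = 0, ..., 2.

K has 5 vertices, 9 edges, 6 triangles.
rank ∂_0 = 0, rank ∂_1 = 4 ⇒ b_0 = 5 − 0 − 4 = 1; all invariant factors of ∂_1 are 1 so no torsion. So H_0 = Z.
rank ∂_1 = 4, rank ∂_2 = 5 ⇒ b_1 = 9 − 4 − 5 = 0; all invariant factors of ∂_2 are 1 so no torsion. So H_1 = 0.
rank ∂_2 = 5, rank ∂_3 = 0 ⇒ b_2 = 6 − 5 − 0 = 1. So H_2 = Z.

H_0 = Z,  H_1 = 0,  H_2 = Z.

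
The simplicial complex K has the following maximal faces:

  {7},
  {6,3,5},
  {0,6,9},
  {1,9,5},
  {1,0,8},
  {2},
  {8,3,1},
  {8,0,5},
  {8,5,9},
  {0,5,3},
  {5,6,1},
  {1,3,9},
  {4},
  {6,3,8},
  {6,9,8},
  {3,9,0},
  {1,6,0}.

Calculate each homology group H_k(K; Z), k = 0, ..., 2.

H_0 ≅ Z^4,  H_1 ≅ Z^2,  H_2 ≅ Z.

Order the vertices as 0 < 1 < 2 < 3 < 4 < 5 < 6 < 7 < 8 < 9. Listing each simplex with vertices in this order, K has dimension 2 with simplices:

  0-simplices (10): [0], [1], [2], [3], [4], [5], [6], [7], [8], [9]
  1-simplices (21): [0,1], [0,3], [0,5], [0,6], [0,8], [0,9], [1,3], [1,5], [1,6], [1,8], [1,9], [3,5], [3,6], [3,8], [3,9], [5,6], [5,8], [5,9], [6,8], [6,9], [8,9]
  2-simplices (14): [0,1,6], [0,1,8], [0,3,5], [0,3,9], [0,5,8], [0,6,9], [1,3,8], [1,3,9], [1,5,6], [1,5,9], [3,5,6], [3,6,8], [5,8,9], [6,8,9]

giving chain groups C_0 ≅ Z^10, C_1 ≅ Z^21, C_2 ≅ Z^14.

The boundary map ∂_1: C_1 → C_0 sends each edge [p,q] (with p < q) to q − p.
The resulting 10×21 matrix has rank 6, and its Smith normal form has invariant factors (1,1,1,1,1,1).

∂_2: C_2 → C_1 maps a triangle to the signed sum of its edges. For instance
  ∂[0,5,8] = [5,8] − [0,8] + [0,5],
  ∂[0,6,9] = [6,9] − [0,9] + [0,6].
The 21×14 boundary matrix has rank 13 and Smith normal form diag(1,1,1,1,1,1,1,1,1,1,1,1,1).

From H_k ≅ ker(∂_k) / im(∂_{k+1}) we obtain:

  H_0: rank C_0 − rank ∂_1 = 10 − 6 = 4, and the invariant factors of ∂_1 are all 1, so H_0 = Z^4.
  H_1: rank ker ∂_1 − rank ∂_2 = (21 − 6) − 13 = 2, and the invariant factors of ∂_2 are all 1, so H_1 = Z^2.
  H_2: rank ker ∂_2 − rank ∂_3 = (14 − 13) − 0 = 1, and there is no ∂_3, so H_2 = Z.

(K is a triangulation of the disjoint union of the torus T^2 and a set of 3 points.)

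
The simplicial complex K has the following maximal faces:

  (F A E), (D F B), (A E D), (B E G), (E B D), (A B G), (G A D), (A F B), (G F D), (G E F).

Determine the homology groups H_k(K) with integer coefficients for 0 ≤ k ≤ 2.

H_0 ≅ Z,  H_1 ≅ Z/2,  H_2 = 0.

K has 6 vertices, 15 edges, 10 triangles.
rank ∂_0 = 0, rank ∂_1 = 5 ⇒ b_0 = 6 − 0 − 5 = 1; all invariant factors of ∂_1 are 1 so no torsion. So H_0 ≅ Z.
rank ∂_1 = 5, rank ∂_2 = 10 ⇒ b_1 = 15 − 5 − 10 = 0; ∂_2 has invariant factor(s) [2] giving torsion. So H_1 ≅ Z/2.
rank ∂_2 = 10, rank ∂_3 = 0 ⇒ b_2 = 10 − 10 − 0 = 0. So H_2 ≅ 0.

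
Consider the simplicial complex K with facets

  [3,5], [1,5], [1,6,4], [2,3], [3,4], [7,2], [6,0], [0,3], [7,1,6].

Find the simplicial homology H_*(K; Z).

Take the total order 0 < 1 < 2 < 3 < 4 < 5 < 6 < 7 on the vertex set. Then K (dimension 2) consists of the simplices:

  0-simplices (8): [0], [1], [2], [3], [4], [5], [6], [7]
  1-simplices (12): [0,3], [0,6], [1,4], [1,5], [1,6], [1,7], [2,3], [2,7], [3,4], [3,5], [4,6], [6,7]
  2-simplices (2): [1,4,6], [1,6,7]

so the chain groups are C_0 ≅ Z^8, C_1 ≅ Z^12, C_2 ≅ Z^2.

The boundary map ∂_1: C_1 → C_0 maps an edge to its endpoints' difference, ∂[p,q] = q − p.
The 8×12 boundary matrix has rank 7 and Smith normal form diag(1,1,1,1,1,1,1).

Boundary ∂_2: C_2 → C_1 maps a triangle to the signed sum of its edges. For instance
  ∂[1,4,6] = [4,6] − [1,6] + [1,4],
  ∂[1,6,7] = [6,7] − [1,7] + [1,6].
As a 12×2 matrix over Z this has rank 2, with invariant factors (1,1).

Now H_k = ker ∂_k / im ∂_{k+1}, so:

  H_0: rank C_0 − rank ∂_1 = 8 − 7 = 1, and the invariant factors of ∂_1 are all 1, so H_0 ≅ Z.
  H_1: rank ker ∂_1 − rank ∂_2 = (12 − 7) − 2 = 3, and the invariant factors of ∂_2 are all 1, so H_1 ≅ Z^3.
  H_2: rank ker ∂_2 − rank ∂_3 = (2 − 2) − 0 = 0, and there is no ∂_3, so H_2 ≅ 0.

As a check, the Euler characteristic is 8 − 12 + 2 = -2, which agrees with 1 − 3 + 0 = -2.

H_0 = Z,  H_1 = Z^3,  H_2 = 0.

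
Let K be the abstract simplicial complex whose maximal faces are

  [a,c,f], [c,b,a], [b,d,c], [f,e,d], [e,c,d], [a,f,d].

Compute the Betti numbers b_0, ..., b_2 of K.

Order the vertices as a < b < c < d < e < f. Listing each simplex with vertices in this order, K has dimension 2 with simplices:

  0-simplices (6): a, b, c, d, e, f
  1-simplices (12): ab, ac, ad, af, bc, bd, cd, ce, cf, de, df, ef
  2-simplices (6): abc, acf, adf, bcd, cde, def

so the chain groups are C_0 ≅ Z^6, C_1 ≅ Z^12, C_2 ≅ Z^6.

Boundary ∂_1: C_1 → C_0 sends each edge [p,q] (with p < q) to q − p. For instance
  ∂af = f − a.
This gives a 6×12 integer matrix of rank 5; reducing to Smith normal form yields diagonal entries (1,1,1,1,1).

Boundary ∂_2: C_2 → C_1 acts by ∂[p,q,r] = [q,r] − [p,r] + [p,q]. For instance
  ∂abc = bc − ac + ab,
  ∂bcd = cd − bd + bc.
This gives a 12×6 integer matrix of rank 6; reducing to Smith normal form yields diagonal entries (1,1,1,1,1,1).

Reading off H_k = ker ∂_k / im ∂_{k+1}:

  H_0: rank C_0 − rank ∂_1 = 6 − 5 = 1, and the invariant factors of ∂_1 are all 1, so H_0 = Z.
  H_1: rank ker ∂_1 − rank ∂_2 = (12 − 5) − 6 = 1, and the invariant factors of ∂_2 are all 1, so H_1 = Z.
  H_2: rank ker ∂_2 − rank ∂_3 = (6 − 6) − 0 = 0, and there is no ∂_3, so H_2 = 0.

(K is a triangulation of the cylinder S^1 x I.)

Hence the Betti numbers are b_0 = 1, b_1 = 1, b_2 = 0.

b_0 = 1, b_1 = 1, b_2 = 0.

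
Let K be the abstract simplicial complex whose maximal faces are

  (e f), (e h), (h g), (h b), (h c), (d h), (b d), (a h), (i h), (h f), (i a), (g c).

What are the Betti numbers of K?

b_0 = 1, b_1 = 4.

Order the vertices as a < b < c < d < e < f < g < h < i. Listing each simplex with vertices in this order, K has dimension 1 with simplices:

  0-simplices (9): a, b, c, d, e, f, g, h, i
  1-simplices (12): ah, ai, bd, bh, cg, ch, dh, ef, eh, fh, gh, hi

giving chain groups C_0 ≅ Z^9, C_1 ≅ Z^12.

Boundary ∂_1: C_1 → C_0 maps an edge to its endpoints' difference, ∂[p,q] = q − p.
The resulting 9×12 matrix has rank 8, and its Smith normal form has invariant factors (1,1,1,1,1,1,1,1).

Computing H_k = (kernel of ∂_k) / (image of ∂_{k+1}):

  H_0: rank C_0 − rank ∂_1 = 9 − 8 = 1, and the invariant factors of ∂_1 are all 1, so H_0 ≅ Z.
  H_1: rank ker ∂_1 − rank ∂_2 = (12 − 8) − 0 = 4, and there is no ∂_2, so H_1 ≅ Z^4.

Hence the Betti numbers are b_0 = 1, b_1 = 4.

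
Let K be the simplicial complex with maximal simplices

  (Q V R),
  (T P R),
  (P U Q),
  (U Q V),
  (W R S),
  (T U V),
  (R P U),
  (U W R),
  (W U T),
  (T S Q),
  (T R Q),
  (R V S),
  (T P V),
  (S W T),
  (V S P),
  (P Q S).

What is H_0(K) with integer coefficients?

H_0 = Z.

Order the vertices as P < Q < R < S < T < U < V < W. Listing each simplex with vertices in this order, K has dimension 2 with simplices:

  0-simplices (8): P, Q, R, S, T, U, V, W
  1-simplices (24): PQ, PR, PS, PT, PU, PV, QR, QS, QT, QU, QV, RS, RT, RU, RV, RW, ST, SV, SW, TU, TV, TW, UV, UW
  2-simplices (16): PQS, PQU, PRT, PRU, PSV, PTV, QRT, QRV, QST, QUV, RSV, RSW, RUW, STW, TUV, TUW

giving chain groups C_0 ≅ Z^8, C_1 ≅ Z^24, C_2 ≅ Z^16.

∂_1: C_1 → C_0 maps an edge to its endpoints' difference, ∂[p,q] = q − p.
This gives a 8×24 integer matrix of rank 7; reducing to Smith normal form yields diagonal entries (1,1,1,1,1,1,1).

∂_2: C_2 → C_1 acts by ∂[p,q,r] = [q,r] − [p,r] + [p,q]. For instance
  ∂QRT = RT − QT + QR,
  ∂TUW = UW − TW + TU.
As a 24×16 matrix over Z this has rank 15, with invariant factors (1,1,1,1,1,1,1,1,1,1,1,1,1,1,1).

Computing H_k = (kernel of ∂_k) / (image of ∂_{k+1}):

  H_0: rank C_0 − rank ∂_1 = 8 − 7 = 1, and the invariant factors of ∂_1 are all 1, so H_0 ≅ Z.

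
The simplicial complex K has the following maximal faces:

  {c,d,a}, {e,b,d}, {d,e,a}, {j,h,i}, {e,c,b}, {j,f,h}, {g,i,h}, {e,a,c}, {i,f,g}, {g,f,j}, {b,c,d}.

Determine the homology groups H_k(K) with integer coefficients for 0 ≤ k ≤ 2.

We work with the vertex ordering a < b < c < d < e < f < g < h < i < j. The simplices of K, each written with vertices in increasing order, are:

  0-simplices (10): a, b, c, d, e, f, g, h, i, j
  1-simplices (19): ac, ad, ae, bc, bd, be, cd, ce, de, fg, fh, fi, fj, gh, gi, gj, hi, hj, ij
  2-simplices (11): acd, ace, ade, bcd, bce, bde, fgi, fgj, fhj, ghi, hij

so the chain groups are C_0 ≅ Z^10, C_1 ≅ Z^19, C_2 ≅ Z^11.

The boundary map ∂_1: C_1 → C_0 sends each edge [p,q] (with p < q) to q − p.
The 10×19 boundary matrix has rank 8 and Smith normal form diag(1,1,1,1,1,1,1,1).

The boundary map ∂_2: C_2 → C_1 sends each 2-simplex [p,q,r] to [q,r] − [p,r] + [p,q]. For instance
  ∂ace = ce − ae + ac,
  ∂bce = ce − be + bc.
As a 19×11 matrix over Z this has rank 10, with invariant factors (1,1,1,1,1,1,1,1,1,1).

Now H_k = ker ∂_k / im ∂_{k+1}, so:

  H_0: rank C_0 − rank ∂_1 = 10 − 8 = 2, and the invariant factors of ∂_1 are all 1, so H_0 ≅ Z^2.
  H_1: rank ker ∂_1 − rank ∂_2 = (19 − 8) − 10 = 1, and the invariant factors of ∂_2 are all 1, so H_1 ≅ Z.
  H_2: rank ker ∂_2 − rank ∂_3 = (11 − 10) − 0 = 1, and there is no ∂_3, so H_2 ≅ Z.

H_0 = Z^2,  H_1 = Z,  H_2 = Z.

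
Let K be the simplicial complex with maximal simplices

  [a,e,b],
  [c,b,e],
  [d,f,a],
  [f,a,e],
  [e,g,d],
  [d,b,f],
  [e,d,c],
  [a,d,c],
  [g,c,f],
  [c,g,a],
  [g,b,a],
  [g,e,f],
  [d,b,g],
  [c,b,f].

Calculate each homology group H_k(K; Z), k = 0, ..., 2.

Order the vertices as a < b < c < d < e < f < g. Listing each simplex with vertices in this order, K has dimension 2 with simplices:

  0-simplices (7): a, b, c, d, e, f, g
  1-simplices (21): ab, ac, ad, ae, af, ag, bc, bd, be, bf, bg, cd, ce, cf, cg, de, df, dg, ef, eg, fg
  2-simplices (14): abe, abg, acd, acg, adf, aef, bce, bcf, bdf, bdg, cde, cfg, deg, efg

giving chain groups C_0 ≅ Z^7, C_1 ≅ Z^21, C_2 ≅ Z^14.

Boundary ∂_1: C_1 → C_0 sends each edge [p,q] (with p < q) to q − p. For instance
  ∂ad = d − a.
As a 7×21 matrix over Z this has rank 6, with invariant factors (1,1,1,1,1,1).

∂_2: C_2 → C_1 acts by ∂[p,q,r] = [q,r] − [p,r] + [p,q]. For instance
  ∂adf = df − af + ad,
  ∂cfg = fg − cg + cf.
The 21×14 boundary matrix has rank 13 and Smith normal form diag(1,1,1,1,1,1,1,1,1,1,1,1,1).

Now H_k = ker ∂_k / im ∂_{k+1}, so:

  H_0: rank C_0 − rank ∂_1 = 7 − 6 = 1, and the invariant factors of ∂_1 are all 1, so H_0 = Z.
  H_1: rank ker ∂_1 − rank ∂_2 = (21 − 6) − 13 = 2, and the invariant factors of ∂_2 are all 1, so H_1 = Z^2.
  H_2: rank ker ∂_2 − rank ∂_3 = (14 − 13) − 0 = 1, and there is no ∂_3, so H_2 = Z.

As a check, the Euler characteristic is 7 − 21 + 14 = 0, which agrees with 1 − 2 + 1 = 0.

H_0 = Z,  H_1 = Z^2,  H_2 = Z.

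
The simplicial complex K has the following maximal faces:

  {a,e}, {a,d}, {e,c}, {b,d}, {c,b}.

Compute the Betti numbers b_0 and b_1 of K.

b_0 = 1, b_1 = 1.

Take the total order a < b < c < d < e on the vertex set. Then K (dimension 1) consists of the simplices:

  0-simplices (5): a, b, c, d, e
  1-simplices (5): ad, ae, bc, bd, ce

giving chain groups C_0 ≅ Z^5, C_1 ≅ Z^5.

∂_1: C_1 → C_0 is given by ∂[p,q] = [q] − [p].
The 5×5 boundary matrix has rank 4 and Smith normal form diag(1,1,1,1).

Now H_k = ker ∂_k / im ∂_{k+1}, so:

  H_0: rank C_0 − rank ∂_1 = 5 − 4 = 1, and the invariant factors of ∂_1 are all 1, so H_0 = Z.
  H_1: rank ker ∂_1 − rank ∂_2 = (5 − 4) − 0 = 1, and there is no ∂_2, so H_1 = Z.

(K is a triangulation of the circle S^1.)

Hence the Betti numbers are b_0 = 1, b_1 = 1.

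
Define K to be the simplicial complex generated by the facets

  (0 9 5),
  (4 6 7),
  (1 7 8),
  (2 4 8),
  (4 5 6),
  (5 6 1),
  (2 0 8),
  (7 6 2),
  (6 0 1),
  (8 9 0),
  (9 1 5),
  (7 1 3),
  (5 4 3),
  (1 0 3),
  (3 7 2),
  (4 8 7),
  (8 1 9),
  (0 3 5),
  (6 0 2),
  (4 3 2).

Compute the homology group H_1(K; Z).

K has 10 vertices, 30 edges, 20 triangles.
rank ∂_1 = 9, rank ∂_2 = 20 ⇒ b_1 = 30 − 9 − 20 = 1; ∂_2 has invariant factor(s) [2] giving torsion. So H_1 ≅ Z × Z/2.

H_1 = Z × Z/2.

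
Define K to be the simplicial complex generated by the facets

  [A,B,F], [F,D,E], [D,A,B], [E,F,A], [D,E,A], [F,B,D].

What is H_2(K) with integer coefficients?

We work with the vertex ordering A < B < D < E < F. The simplices of K, each written with vertices in increasing order, are:

  0-simplices (5): A, B, D, E, F
  1-simplices (9): AB, AD, AE, AF, BD, BF, DE, DF, EF
  2-simplices (6): ABD, ABF, ADE, AEF, BDF, DEF

Hence C_0 ≅ Z^5, C_1 ≅ Z^9, C_2 ≅ Z^6.

∂_1: C_1 → C_0 maps an edge to its endpoints' difference, ∂[p,q] = q − p.
As a 5×9 matrix over Z this has rank 4, with invariant factors (1,1,1,1).

The boundary map ∂_2: C_2 → C_1 maps a triangle to the signed sum of its edges. For instance
  ∂AEF = EF − AF + AE,
  ∂ABF = BF − AF + AB.
The 9×6 boundary matrix has rank 5 and Smith normal form diag(1,1,1,1,1).

Computing H_k = (kernel of ∂_k) / (image of ∂_{k+1}):

  H_2: rank ker ∂_2 − rank ∂_3 = (6 − 5) − 0 = 1, and there is no ∂_3, so H_2 ≅ Z.

H_2 = Z.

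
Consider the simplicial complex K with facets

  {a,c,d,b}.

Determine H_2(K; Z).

H_2 = 0.

Fix the vertex order a < b < c < d and write every simplex with vertices in increasing order. Then dim K = 3 and the simplices of K are:

  0-simplices (4): a, b, c, d
  1-simplices (6): ab, ac, ad, bc, bd, cd
  2-simplices (4): abc, abd, acd, bcd
  3-simplices (1): abcd

so the chain groups are C_0 ≅ Z^4, C_1 ≅ Z^6, C_2 ≅ Z^4, C_3 ≅ Z^1.

The boundary map ∂_1: C_1 → C_0 sends each edge [p,q] (with p < q) to q − p.
The 4×6 boundary matrix has rank 3 and Smith normal form diag(1,1,1).

∂_2: C_2 → C_1 acts by ∂[p,q,r] = [q,r] − [p,r] + [p,q]. For instance
  ∂acd = cd − ad + ac,
  ∂bcd = cd − bd + bc.
The resulting 6×4 matrix has rank 3, and its Smith normal form has invariant factors (1,1,1).

Boundary ∂_3: C_3 → C_2 sends each 3-simplex σ to the alternating sum Σ_i (−1)^i (σ with its i-th vertex removed). For instance
  ∂abcd = bcd − acd + abd − abc.
As a 4×1 matrix over Z this has rank 1, with invariant factors (1).

Now H_k = ker ∂_k / im ∂_{k+1}, so:

  H_2: rank ker ∂_2 − rank ∂_3 = (4 − 3) − 1 = 0, and the invariant factors of ∂_3 are all 1, so H_2 ≅ 0.

(K is a triangulation of the 3-simplex.)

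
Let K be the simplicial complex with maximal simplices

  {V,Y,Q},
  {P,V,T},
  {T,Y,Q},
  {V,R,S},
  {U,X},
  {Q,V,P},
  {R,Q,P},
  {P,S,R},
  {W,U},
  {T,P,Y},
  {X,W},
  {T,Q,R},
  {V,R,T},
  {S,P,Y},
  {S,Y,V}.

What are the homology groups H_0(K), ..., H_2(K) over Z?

Take the total order P < Q < R < S < T < U < V < W < X < Y on the vertex set. Then K (dimension 2) consists of the simplices:

  0-simplices (10): P, Q, R, S, T, U, V, W, X, Y
  1-simplices (21): PQ, PR, PS, PT, PV, PY, QR, QT, QV, QY, RS, RT, RV, SV, SY, TV, TY, UW, UX, VY, WX
  2-simplices (12): PQR, PQV, PRS, PSY, PTV, PTY, QRT, QTY, QVY, RSV, RTV, SVY

Hence C_0 ≅ Z^10, C_1 ≅ Z^21, C_2 ≅ Z^12.

∂_1: C_1 → C_0 sends each edge [p,q] (with p < q) to q − p.
The 10×21 boundary matrix has rank 8 and Smith normal form diag(1,1,1,1,1,1,1,1).

The boundary map ∂_2: C_2 → C_1 sends each 2-simplex [p,q,r] to [q,r] − [p,r] + [p,q]. For instance
  ∂SVY = VY − SY + SV,
  ∂PTY = TY − PY + PT.
This gives a 21×12 integer matrix of rank 12; reducing to Smith normal form yields diagonal entries (1,1,1,1,1,1,1,1,1,1,1,2).

Computing H_k = (kernel of ∂_k) / (image of ∂_{k+1}):

  H_0: rank C_0 − rank ∂_1 = 10 − 8 = 2, and the invariant factors of ∂_1 are all 1, so H_0 ≅ Z^2.
  H_1: rank ker ∂_1 − rank ∂_2 = (21 − 8) − 12 = 1, and ∂_2 has invariant factor 2 > 1, so H_1 ≅ Z ⊕ Z/2.
  H_2: rank ker ∂_2 − rank ∂_3 = (12 − 12) − 0 = 0, and there is no ∂_3, so H_2 ≅ 0.

H_0 ≅ Z^2,  H_1 ≅ Z ⊕ Z/2,  H_2 = 0.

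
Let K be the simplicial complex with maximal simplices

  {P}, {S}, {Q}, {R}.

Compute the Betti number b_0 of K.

b_0 = 4.

Take the total order P < Q < R < S on the vertex set. Then K (dimension 0) consists of the simplices:

  0-simplices (4): P, Q, R, S

so the chain groups are C_0 ≅ Z^4.

Reading off H_k = ker ∂_k / im ∂_{k+1}:

  H_0: rank C_0 − rank ∂_1 = 4 − 0 = 4, and there is no ∂_1, so H_0 ≅ Z^4.

Hence the Betti numbers are b_0 = 4.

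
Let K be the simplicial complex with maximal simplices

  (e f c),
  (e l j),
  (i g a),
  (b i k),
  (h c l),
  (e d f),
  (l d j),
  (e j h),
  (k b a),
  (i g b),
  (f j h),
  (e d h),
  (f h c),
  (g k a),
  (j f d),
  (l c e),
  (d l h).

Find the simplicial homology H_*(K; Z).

H_0 = Z^2,  H_1 = Z ⊕ Z/2,  H_2 = 0.

Order the vertices as a < b < c < d < e < f < g < h < i < j < k < l. Listing each simplex with vertices in this order, K has dimension 2 with simplices:

  0-simplices (12): a, b, c, d, e, f, g, h, i, j, k, l
  1-simplices (28): ab, ag, ai, ak, bg, bi, bk, ce, cf, ch, cl, de, df, dh, dj, dl, ef, eh, ej, el, fh, fj, gi, gk, hj, hl, ik, jl
  2-simplices (17): abk, agi, agk, bgi, bik, cef, cel, cfh, chl, def, deh, dfj, dhl, djl, ehj, ejl, fhj

Hence C_0 ≅ Z^12, C_1 ≅ Z^28, C_2 ≅ Z^17.

∂_1: C_1 → C_0 is given by ∂[p,q] = [q] − [p]. For instance
  ∂bi = i − b.
This gives a 12×28 integer matrix of rank 10; reducing to Smith normal form yields diagonal entries (1,1,1,1,1,1,1,1,1,1).

∂_2: C_2 → C_1 maps a triangle to the signed sum of its edges. For instance
  ∂ejl = jl − el + ej,
  ∂abk = bk − ak + ab.
The 28×17 boundary matrix has rank 17 and Smith normal form diag(1,1,1,1,1,1,1,1,1,1,1,1,1,1,1,1,2).

Reading off H_k = ker ∂_k / im ∂_{k+1}:

  H_0: rank C_0 − rank ∂_1 = 12 − 10 = 2, and the invariant factors of ∂_1 are all 1, so H_0 ≅ Z^2.
  H_1: rank ker ∂_1 − rank ∂_2 = (28 − 10) − 17 = 1, and ∂_2 has invariant factor 2 > 1, so H_1 ≅ Z ⊕ Z/2.
  H_2: rank ker ∂_2 − rank ∂_3 = (17 − 17) − 0 = 0, and there is no ∂_3, so H_2 ≅ 0.

As a check, the Euler characteristic is 12 − 28 + 17 = 1, which agrees with 2 − 1 + 0 = 1.
(K is a triangulation of the disjoint union of the Möbius band and the real projective plane RP^2.)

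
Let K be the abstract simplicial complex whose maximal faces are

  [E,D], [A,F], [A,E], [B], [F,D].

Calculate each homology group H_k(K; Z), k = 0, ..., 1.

We work with the vertex ordering A < B < D < E < F. The simplices of K, each written with vertices in increasing order, are:

  0-simplices (5): A, B, D, E, F
  1-simplices (4): AE, AF, DE, DF

giving chain groups C_0 ≅ Z^5, C_1 ≅ Z^4.

∂_1: C_1 → C_0 is given by ∂[p,q] = [q] − [p].
This gives a 5×4 integer matrix of rank 3; reducing to Smith normal form yields diagonal entries (1,1,1).

Reading off H_k = ker ∂_k / im ∂_{k+1}:

  H_0: rank C_0 − rank ∂_1 = 5 − 3 = 2, and the invariant factors of ∂_1 are all 1, so H_0 = Z^2.
  H_1: rank ker ∂_1 − rank ∂_2 = (4 − 3) − 0 = 1, and there is no ∂_2, so H_1 = Z.

H_0 = Z^2,  H_1 = Z.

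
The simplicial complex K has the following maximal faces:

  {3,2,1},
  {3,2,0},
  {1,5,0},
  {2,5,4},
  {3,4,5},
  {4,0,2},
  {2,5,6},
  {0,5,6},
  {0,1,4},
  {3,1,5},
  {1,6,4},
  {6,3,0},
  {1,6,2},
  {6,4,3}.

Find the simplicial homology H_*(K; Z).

H_0 ≅ Z,  H_1 ≅ Z^2,  H_2 ≅ Z.

Take the total order 0 < 1 < 2 < 3 < 4 < 5 < 6 on the vertex set. Then K (dimension 2) consists of the simplices:

  0-simplices (7): [0], [1], [2], [3], [4], [5], [6]
  1-simplices (21): [0,1], [0,2], [0,3], [0,4], [0,5], [0,6], [1,2], [1,3], [1,4], [1,5], [1,6], [2,3], [2,4], [2,5], [2,6], [3,4], [3,5], [3,6], [4,5], [4,6], [5,6]
  2-simplices (14): [0,1,4], [0,1,5], [0,2,3], [0,2,4], [0,3,6], [0,5,6], [1,2,3], [1,2,6], [1,3,5], [1,4,6], [2,4,5], [2,5,6], [3,4,5], [3,4,6]

Hence C_0 ≅ Z^7, C_1 ≅ Z^21, C_2 ≅ Z^14.

Boundary ∂_1: C_1 → C_0 is given by ∂[p,q] = [q] − [p].
The resulting 7×21 matrix has rank 6, and its Smith normal form has invariant factors (1,1,1,1,1,1).

Boundary ∂_2: C_2 → C_1 acts by ∂[p,q,r] = [q,r] − [p,r] + [p,q]. For instance
  ∂[2,4,5] = [4,5] − [2,5] + [2,4],
  ∂[1,4,6] = [4,6] − [1,6] + [1,4].
As a 21×14 matrix over Z this has rank 13, with invariant factors (1,1,1,1,1,1,1,1,1,1,1,1,1).

Now H_k = ker ∂_k / im ∂_{k+1}, so:

  H_0: rank C_0 − rank ∂_1 = 7 − 6 = 1, and the invariant factors of ∂_1 are all 1, so H_0 ≅ Z.
  H_1: rank ker ∂_1 − rank ∂_2 = (21 − 6) − 13 = 2, and the invariant factors of ∂_2 are all 1, so H_1 ≅ Z^2.
  H_2: rank ker ∂_2 − rank ∂_3 = (14 − 13) − 0 = 1, and there is no ∂_3, so H_2 ≅ Z.

As a check, the Euler characteristic is 7 − 21 + 14 = 0, which agrees with 1 − 2 + 1 = 0.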